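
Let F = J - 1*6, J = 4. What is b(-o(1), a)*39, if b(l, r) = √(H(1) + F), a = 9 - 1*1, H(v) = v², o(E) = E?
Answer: 39*I ≈ 39.0*I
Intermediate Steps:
a = 8 (a = 9 - 1 = 8)
F = -2 (F = 4 - 1*6 = 4 - 6 = -2)
b(l, r) = I (b(l, r) = √(1² - 2) = √(1 - 2) = √(-1) = I)
b(-o(1), a)*39 = I*39 = 39*I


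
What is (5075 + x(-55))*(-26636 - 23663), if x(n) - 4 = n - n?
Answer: -255468621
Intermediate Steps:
x(n) = 4 (x(n) = 4 + (n - n) = 4 + 0 = 4)
(5075 + x(-55))*(-26636 - 23663) = (5075 + 4)*(-26636 - 23663) = 5079*(-50299) = -255468621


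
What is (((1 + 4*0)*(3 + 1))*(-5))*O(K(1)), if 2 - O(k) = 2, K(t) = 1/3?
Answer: 0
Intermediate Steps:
K(t) = 1/3
O(k) = 0 (O(k) = 2 - 1*2 = 2 - 2 = 0)
(((1 + 4*0)*(3 + 1))*(-5))*O(K(1)) = (((1 + 4*0)*(3 + 1))*(-5))*0 = (((1 + 0)*4)*(-5))*0 = ((1*4)*(-5))*0 = (4*(-5))*0 = -20*0 = 0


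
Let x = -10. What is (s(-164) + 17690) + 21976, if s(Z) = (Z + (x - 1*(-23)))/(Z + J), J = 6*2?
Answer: 6029383/152 ≈ 39667.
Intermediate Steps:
J = 12
s(Z) = (13 + Z)/(12 + Z) (s(Z) = (Z + (-10 - 1*(-23)))/(Z + 12) = (Z + (-10 + 23))/(12 + Z) = (Z + 13)/(12 + Z) = (13 + Z)/(12 + Z))
(s(-164) + 17690) + 21976 = ((13 - 164)/(12 - 164) + 17690) + 21976 = (-151/(-152) + 17690) + 21976 = (-1/152*(-151) + 17690) + 21976 = (151/152 + 17690) + 21976 = 2689031/152 + 21976 = 6029383/152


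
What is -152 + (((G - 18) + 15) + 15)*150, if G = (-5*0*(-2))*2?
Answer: 1648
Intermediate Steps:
G = 0 (G = (0*(-2))*2 = 0*2 = 0)
-152 + (((G - 18) + 15) + 15)*150 = -152 + (((0 - 18) + 15) + 15)*150 = -152 + ((-18 + 15) + 15)*150 = -152 + (-3 + 15)*150 = -152 + 12*150 = -152 + 1800 = 1648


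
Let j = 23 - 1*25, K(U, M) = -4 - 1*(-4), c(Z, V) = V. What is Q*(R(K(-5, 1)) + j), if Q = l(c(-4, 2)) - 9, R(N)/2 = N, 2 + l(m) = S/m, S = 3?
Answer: 19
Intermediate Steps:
K(U, M) = 0 (K(U, M) = -4 + 4 = 0)
l(m) = -2 + 3/m
j = -2 (j = 23 - 25 = -2)
R(N) = 2*N
Q = -19/2 (Q = (-2 + 3/2) - 9 = -½ - 9 = -19/2 ≈ -9.5000)
Q*(R(K(-5, 1)) + j) = -19*(2*0 - 2)/2 = -19*(0 - 2)/2 = -19/2*(-2) = 19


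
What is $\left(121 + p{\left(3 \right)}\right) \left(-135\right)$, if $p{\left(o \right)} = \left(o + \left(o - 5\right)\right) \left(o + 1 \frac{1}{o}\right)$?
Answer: $-16785$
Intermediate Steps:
$p{\left(o \right)} = \left(-5 + 2 o\right) \left(o + \frac{1}{o}\right)$ ($p{\left(o \right)} = \left(o + \left(o - 5\right)\right) \left(o + \frac{1}{o}\right) = \left(o + \left(-5 + o\right)\right) \left(o + \frac{1}{o}\right) = \left(-5 + 2 o\right) \left(o + \frac{1}{o}\right)$)
$\left(121 + p{\left(3 \right)}\right) \left(-135\right) = \left(121 + \left(2 - 15 - \frac{5}{3} + 2 \cdot 3^{2}\right)\right) \left(-135\right) = \left(121 + \left(2 - 15 - \frac{5}{3} + 2 \cdot 9\right)\right) \left(-135\right) = \left(121 + \left(2 - 15 - \frac{5}{3} + 18\right)\right) \left(-135\right) = \left(121 + \frac{10}{3}\right) \left(-135\right) = \frac{373}{3} \left(-135\right) = -16785$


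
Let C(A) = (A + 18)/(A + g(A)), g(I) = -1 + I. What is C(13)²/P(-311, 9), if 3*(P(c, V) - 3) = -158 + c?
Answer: -2883/287500 ≈ -0.010028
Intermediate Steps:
P(c, V) = -149/3 + c/3 (P(c, V) = 3 + (-158 + c)/3 = 3 + (-158/3 + c/3) = -149/3 + c/3)
C(A) = (18 + A)/(-1 + 2*A) (C(A) = (A + 18)/(A + (-1 + A)) = (18 + A)/(-1 + 2*A))
C(13)²/P(-311, 9) = ((18 + 13)/(-1 + 2*13))²/(-149/3 + (⅓)*(-311)) = (31/(-1 + 26))²/(-149/3 - 311/3) = (31/25)²/(-460/3) = ((1/25)*31)²*(-3/460) = (31/25)²*(-3/460) = (961/625)*(-3/460) = -2883/287500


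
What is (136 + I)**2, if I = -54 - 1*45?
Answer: 1369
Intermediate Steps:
I = -99 (I = -54 - 45 = -99)
(136 + I)**2 = (136 - 99)**2 = 37**2 = 1369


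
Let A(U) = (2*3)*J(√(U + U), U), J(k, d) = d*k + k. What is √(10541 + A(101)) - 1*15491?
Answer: -15491 + √(10541 + 612*√202) ≈ -15352.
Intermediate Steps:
J(k, d) = k + d*k
A(U) = 6*√2*√U*(1 + U) (A(U) = (2*3)*(√(U + U)*(1 + U)) = 6*(√(2*U)*(1 + U)) = 6*((√2*√U)*(1 + U)) = 6*(√2*√U*(1 + U)) = 6*√2*√U*(1 + U))
√(10541 + A(101)) - 1*15491 = √(10541 + 6*√2*√101*(1 + 101)) - 1*15491 = √(10541 + 6*√2*√101*102) - 15491 = √(10541 + 612*√202) - 15491 = -15491 + √(10541 + 612*√202)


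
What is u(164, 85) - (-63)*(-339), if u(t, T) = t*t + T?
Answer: 5624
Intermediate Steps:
u(t, T) = T + t² (u(t, T) = t² + T = T + t²)
u(164, 85) - (-63)*(-339) = (85 + 164²) - (-63)*(-339) = (85 + 26896) - 1*21357 = 26981 - 21357 = 5624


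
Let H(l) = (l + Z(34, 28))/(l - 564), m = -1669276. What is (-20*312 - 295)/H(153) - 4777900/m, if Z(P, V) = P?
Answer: 1121094209140/78038653 ≈ 14366.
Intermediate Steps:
H(l) = (34 + l)/(-564 + l) (H(l) = (l + 34)/(l - 564) = (34 + l)/(-564 + l))
(-20*312 - 295)/H(153) - 4777900/m = (-20*312 - 295)/(((34 + 153)/(-564 + 153))) - 4777900/(-1669276) = (-6240 - 295)/((187/(-411))) - 4777900*(-1/1669276) = -6535/((-1/411*187)) + 1194475/417319 = -6535/(-187/411) + 1194475/417319 = -6535*(-411/187) + 1194475/417319 = 2685885/187 + 1194475/417319 = 1121094209140/78038653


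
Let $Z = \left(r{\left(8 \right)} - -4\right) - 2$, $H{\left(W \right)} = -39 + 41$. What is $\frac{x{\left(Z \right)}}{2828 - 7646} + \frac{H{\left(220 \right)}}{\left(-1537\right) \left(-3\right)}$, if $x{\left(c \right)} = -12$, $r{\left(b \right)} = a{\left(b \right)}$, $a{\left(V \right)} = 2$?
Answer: $\frac{10828}{3702633} \approx 0.0029244$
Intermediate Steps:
$r{\left(b \right)} = 2$
$H{\left(W \right)} = 2$
$Z = 4$ ($Z = \left(2 - -4\right) - 2 = \left(2 + 4\right) - 2 = 6 - 2 = 4$)
$\frac{x{\left(Z \right)}}{2828 - 7646} + \frac{H{\left(220 \right)}}{\left(-1537\right) \left(-3\right)} = - \frac{12}{2828 - 7646} + \frac{2}{\left(-1537\right) \left(-3\right)} = - \frac{12}{2828 - 7646} + \frac{2}{4611} = - \frac{12}{-4818} + 2 \cdot \frac{1}{4611} = \left(-12\right) \left(- \frac{1}{4818}\right) + \frac{2}{4611} = \frac{2}{803} + \frac{2}{4611} = \frac{10828}{3702633}$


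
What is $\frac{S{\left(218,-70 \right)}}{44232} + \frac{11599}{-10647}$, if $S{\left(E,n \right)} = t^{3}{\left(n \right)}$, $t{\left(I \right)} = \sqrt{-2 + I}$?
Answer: $- \frac{1657}{1521} - \frac{18 i \sqrt{2}}{1843} \approx -1.0894 - 0.013812 i$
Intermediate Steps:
$S{\left(E,n \right)} = \left(-2 + n\right)^{\frac{3}{2}}$ ($S{\left(E,n \right)} = \left(\sqrt{-2 + n}\right)^{3} = \left(-2 + n\right)^{\frac{3}{2}}$)
$\frac{S{\left(218,-70 \right)}}{44232} + \frac{11599}{-10647} = \frac{\left(-2 - 70\right)^{\frac{3}{2}}}{44232} + \frac{11599}{-10647} = \left(-72\right)^{\frac{3}{2}} \cdot \frac{1}{44232} + 11599 \left(- \frac{1}{10647}\right) = - 432 i \sqrt{2} \cdot \frac{1}{44232} - \frac{1657}{1521} = - \frac{18 i \sqrt{2}}{1843} - \frac{1657}{1521} = - \frac{1657}{1521} - \frac{18 i \sqrt{2}}{1843}$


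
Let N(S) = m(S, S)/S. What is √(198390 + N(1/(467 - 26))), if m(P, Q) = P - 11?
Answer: 2*√48385 ≈ 439.93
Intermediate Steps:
m(P, Q) = -11 + P
N(S) = (-11 + S)/S
√(198390 + N(1/(467 - 26))) = √(198390 + (-11 + 1/(467 - 26))/(1/(467 - 26))) = √(198390 + (-11 + 1/441)/(1/441)) = √(198390 + 441*(-4850/441)) = √(198390 - 4850) = √193540 = 2*√48385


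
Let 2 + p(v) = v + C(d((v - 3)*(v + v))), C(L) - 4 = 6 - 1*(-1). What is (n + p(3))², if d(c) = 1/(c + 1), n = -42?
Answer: 900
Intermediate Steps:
d(c) = 1/(1 + c)
C(L) = 11 (C(L) = 4 + (6 - 1*(-1)) = 4 + (6 + 1) = 4 + 7 = 11)
p(v) = 9 + v (p(v) = -2 + (v + 11) = -2 + (11 + v) = 9 + v)
(n + p(3))² = (-42 + (9 + 3))² = (-42 + 12)² = (-30)² = 900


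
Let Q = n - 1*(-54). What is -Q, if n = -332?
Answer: 278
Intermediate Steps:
Q = -278 (Q = -332 - 1*(-54) = -332 + 54 = -278)
-Q = -1*(-278) = 278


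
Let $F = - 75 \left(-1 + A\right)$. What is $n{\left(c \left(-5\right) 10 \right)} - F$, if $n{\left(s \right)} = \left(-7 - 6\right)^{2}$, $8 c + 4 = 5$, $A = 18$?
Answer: $1444$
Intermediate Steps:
$c = \frac{1}{8}$ ($c = - \frac{1}{2} + \frac{1}{8} \cdot 5 = - \frac{1}{2} + \frac{5}{8} = \frac{1}{8} \approx 0.125$)
$F = -1275$ ($F = - 75 \left(-1 + 18\right) = \left(-75\right) 17 = -1275$)
$n{\left(s \right)} = 169$ ($n{\left(s \right)} = \left(-13\right)^{2} = 169$)
$n{\left(c \left(-5\right) 10 \right)} - F = 169 - -1275 = 169 + 1275 = 1444$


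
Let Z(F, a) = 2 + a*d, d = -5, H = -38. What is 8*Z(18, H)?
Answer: 1536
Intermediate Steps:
Z(F, a) = 2 - 5*a (Z(F, a) = 2 + a*(-5) = 2 - 5*a)
8*Z(18, H) = 8*(2 - 5*(-38)) = 8*(2 + 190) = 8*192 = 1536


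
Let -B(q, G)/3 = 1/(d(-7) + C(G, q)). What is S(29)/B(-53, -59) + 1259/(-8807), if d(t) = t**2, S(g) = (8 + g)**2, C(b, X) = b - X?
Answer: -518445446/26421 ≈ -19622.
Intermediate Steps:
B(q, G) = -3/(49 + G - q) (B(q, G) = -3/((-7)**2 + (G - q)) = -3/(49 + (G - q)) = -3/(49 + G - q))
S(29)/B(-53, -59) + 1259/(-8807) = (8 + 29)**2/((3/(-49 - 53 - 1*(-59)))) + 1259/(-8807) = 37**2/((3/(-49 - 53 + 59))) + 1259*(-1/8807) = 1369/((3/(-43))) - 1259/8807 = 1369/((3*(-1/43))) - 1259/8807 = 1369/(-3/43) - 1259/8807 = 1369*(-43/3) - 1259/8807 = -58867/3 - 1259/8807 = -518445446/26421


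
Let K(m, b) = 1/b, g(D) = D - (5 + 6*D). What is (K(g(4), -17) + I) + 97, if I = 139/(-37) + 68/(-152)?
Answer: 2216601/23902 ≈ 92.737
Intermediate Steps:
g(D) = -5 - 5*D (g(D) = D + (-5 - 6*D) = -5 - 5*D)
I = -5911/1406 (I = 139*(-1/37) + 68*(-1/152) = -139/37 - 17/38 = -5911/1406 ≈ -4.2041)
(K(g(4), -17) + I) + 97 = (1/(-17) - 5911/1406) + 97 = (-1/17 - 5911/1406) + 97 = -101893/23902 + 97 = 2216601/23902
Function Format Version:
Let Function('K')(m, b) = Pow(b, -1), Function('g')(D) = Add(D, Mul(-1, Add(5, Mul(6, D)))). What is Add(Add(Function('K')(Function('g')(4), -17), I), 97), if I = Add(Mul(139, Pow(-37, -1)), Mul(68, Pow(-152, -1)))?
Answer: Rational(2216601, 23902) ≈ 92.737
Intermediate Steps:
Function('g')(D) = Add(-5, Mul(-5, D)) (Function('g')(D) = Add(D, Add(-5, Mul(-6, D))) = Add(-5, Mul(-5, D)))
I = Rational(-5911, 1406) (I = Add(Mul(139, Rational(-1, 37)), Mul(68, Rational(-1, 152))) = Add(Rational(-139, 37), Rational(-17, 38)) = Rational(-5911, 1406) ≈ -4.2041)
Add(Add(Function('K')(Function('g')(4), -17), I), 97) = Add(Add(Pow(-17, -1), Rational(-5911, 1406)), 97) = Add(Add(Rational(-1, 17), Rational(-5911, 1406)), 97) = Add(Rational(-101893, 23902), 97) = Rational(2216601, 23902)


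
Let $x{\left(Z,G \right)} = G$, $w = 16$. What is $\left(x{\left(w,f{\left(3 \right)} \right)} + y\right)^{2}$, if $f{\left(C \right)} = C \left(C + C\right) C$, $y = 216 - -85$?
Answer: $126025$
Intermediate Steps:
$y = 301$ ($y = 216 + 85 = 301$)
$f{\left(C \right)} = 2 C^{3}$ ($f{\left(C \right)} = C 2 C C = 2 C^{2} C = 2 C^{3}$)
$\left(x{\left(w,f{\left(3 \right)} \right)} + y\right)^{2} = \left(2 \cdot 3^{3} + 301\right)^{2} = \left(2 \cdot 27 + 301\right)^{2} = \left(54 + 301\right)^{2} = 355^{2} = 126025$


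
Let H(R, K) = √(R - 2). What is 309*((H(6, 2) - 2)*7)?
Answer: 0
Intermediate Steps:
H(R, K) = √(-2 + R)
309*((H(6, 2) - 2)*7) = 309*((√(-2 + 6) - 2)*7) = 309*((√4 - 2)*7) = 309*((2 - 2)*7) = 309*(0*7) = 309*0 = 0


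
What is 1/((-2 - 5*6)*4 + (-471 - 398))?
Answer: -1/997 ≈ -0.0010030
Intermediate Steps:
1/((-2 - 5*6)*4 + (-471 - 398)) = 1/((-2 - 30)*4 - 869) = 1/(-32*4 - 869) = 1/(-128 - 869) = 1/(-997) = -1/997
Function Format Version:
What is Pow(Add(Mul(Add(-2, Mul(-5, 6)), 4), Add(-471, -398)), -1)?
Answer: Rational(-1, 997) ≈ -0.0010030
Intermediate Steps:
Pow(Add(Mul(Add(-2, Mul(-5, 6)), 4), Add(-471, -398)), -1) = Pow(Add(Mul(Add(-2, -30), 4), -869), -1) = Pow(Add(Mul(-32, 4), -869), -1) = Pow(Add(-128, -869), -1) = Pow(-997, -1) = Rational(-1, 997)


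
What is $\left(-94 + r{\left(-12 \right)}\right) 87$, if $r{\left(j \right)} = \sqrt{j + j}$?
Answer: $-8178 + 174 i \sqrt{6} \approx -8178.0 + 426.21 i$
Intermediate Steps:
$r{\left(j \right)} = \sqrt{2} \sqrt{j}$ ($r{\left(j \right)} = \sqrt{2 j} = \sqrt{2} \sqrt{j}$)
$\left(-94 + r{\left(-12 \right)}\right) 87 = \left(-94 + \sqrt{2} \sqrt{-12}\right) 87 = \left(-94 + \sqrt{2} \cdot 2 i \sqrt{3}\right) 87 = \left(-94 + 2 i \sqrt{6}\right) 87 = -8178 + 174 i \sqrt{6}$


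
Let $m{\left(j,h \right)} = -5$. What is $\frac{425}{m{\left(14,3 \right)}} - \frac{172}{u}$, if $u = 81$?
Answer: $- \frac{7057}{81} \approx -87.123$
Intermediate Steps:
$\frac{425}{m{\left(14,3 \right)}} - \frac{172}{u} = \frac{425}{-5} - \frac{172}{81} = 425 \left(- \frac{1}{5}\right) - \frac{172}{81} = -85 - \frac{172}{81} = - \frac{7057}{81}$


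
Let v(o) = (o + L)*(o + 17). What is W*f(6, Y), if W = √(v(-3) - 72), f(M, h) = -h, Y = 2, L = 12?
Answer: -6*√6 ≈ -14.697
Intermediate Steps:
v(o) = (12 + o)*(17 + o) (v(o) = (o + 12)*(o + 17) = (12 + o)*(17 + o))
W = 3*√6 (W = √((204 + (-3)² + 29*(-3)) - 72) = √((204 + 9 - 87) - 72) = √(126 - 72) = √54 = 3*√6 ≈ 7.3485)
W*f(6, Y) = (3*√6)*(-1*2) = (3*√6)*(-2) = -6*√6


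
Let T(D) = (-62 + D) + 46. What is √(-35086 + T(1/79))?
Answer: 7*I*√4470847/79 ≈ 187.36*I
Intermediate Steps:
T(D) = -16 + D
√(-35086 + T(1/79)) = √(-35086 + (-16 + 1/79)) = √(-35086 - 1263/79) = √(-2773057/79) = 7*I*√4470847/79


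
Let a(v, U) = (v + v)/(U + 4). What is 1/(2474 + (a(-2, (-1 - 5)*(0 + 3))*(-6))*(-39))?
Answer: 7/17786 ≈ 0.00039357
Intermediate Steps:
a(v, U) = 2*v/(4 + U) (a(v, U) = (2*v)/(4 + U) = 2*v/(4 + U))
1/(2474 + (a(-2, (-1 - 5)*(0 + 3))*(-6))*(-39)) = 1/(2474 + ((2*(-2)/(4 + (-1 - 5)*(0 + 3)))*(-6))*(-39)) = 1/(2474 + ((2*(-2)/(4 - 6*3))*(-6))*(-39)) = 1/(2474 + ((2*(-2)/(4 - 18))*(-6))*(-39)) = 1/(2474 + ((2*(-2)/(-14))*(-6))*(-39)) = 1/(2474 + ((2*(-2)*(-1/14))*(-6))*(-39)) = 1/(2474 + ((2/7)*(-6))*(-39)) = 1/(2474 - 12/7*(-39)) = 1/(2474 + 468/7) = 1/(17786/7) = 7/17786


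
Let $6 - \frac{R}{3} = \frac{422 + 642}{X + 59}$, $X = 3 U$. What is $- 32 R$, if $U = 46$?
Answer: $- \frac{11328}{197} \approx -57.503$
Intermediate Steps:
$X = 138$ ($X = 3 \cdot 46 = 138$)
$R = \frac{354}{197}$ ($R = 18 - 3 \frac{422 + 642}{138 + 59} = 18 - 3 \cdot \frac{1064}{197} = 18 - 3 \cdot 1064 \cdot \frac{1}{197} = 18 - \frac{3192}{197} = \frac{354}{197} \approx 1.797$)
$- 32 R = \left(-32\right) \frac{354}{197} = - \frac{11328}{197}$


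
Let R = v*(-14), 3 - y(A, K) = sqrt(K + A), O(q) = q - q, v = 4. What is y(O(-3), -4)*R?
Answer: -168 + 112*I ≈ -168.0 + 112.0*I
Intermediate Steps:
O(q) = 0
y(A, K) = 3 - sqrt(A + K) (y(A, K) = 3 - sqrt(K + A) = 3 - sqrt(A + K))
R = -56 (R = 4*(-14) = -56)
y(O(-3), -4)*R = (3 - sqrt(0 - 4))*(-56) = (3 - sqrt(-4))*(-56) = (3 - 2*I)*(-56) = -168 + 112*I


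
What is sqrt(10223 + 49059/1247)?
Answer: 2*sqrt(3989508395)/1247 ≈ 101.30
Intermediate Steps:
sqrt(10223 + 49059/1247) = sqrt(12797140/1247) = 2*sqrt(3989508395)/1247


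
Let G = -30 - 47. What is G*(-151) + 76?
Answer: 11703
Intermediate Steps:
G = -77
G*(-151) + 76 = -77*(-151) + 76 = 11627 + 76 = 11703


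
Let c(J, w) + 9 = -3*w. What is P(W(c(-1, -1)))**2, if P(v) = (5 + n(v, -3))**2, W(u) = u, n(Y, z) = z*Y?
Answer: 279841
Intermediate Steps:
c(J, w) = -9 - 3*w
n(Y, z) = Y*z
P(v) = (5 - 3*v)**2 (P(v) = (5 + v*(-3))**2 = (5 - 3*v)**2)
P(W(c(-1, -1)))**2 = ((5 - 3*(-9 - 3*(-1)))**2)**2 = ((5 - 3*(-9 + 3))**2)**2 = ((5 - 3*(-6))**2)**2 = ((5 + 18)**2)**2 = (23**2)**2 = 529**2 = 279841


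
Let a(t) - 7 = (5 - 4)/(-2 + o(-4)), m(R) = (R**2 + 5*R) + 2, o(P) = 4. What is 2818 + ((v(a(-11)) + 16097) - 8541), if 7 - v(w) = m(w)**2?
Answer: 19407/16 ≈ 1212.9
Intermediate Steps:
m(R) = 2 + R**2 + 5*R
a(t) = 15/2 (a(t) = 7 + (5 - 4)/(-2 + 4) = 7 + 1/2 = 15/2)
v(w) = 7 - (2 + w**2 + 5*w)**2
2818 + ((v(a(-11)) + 16097) - 8541) = 2818 + (((7 - (2 + (15/2)**2 + 5*(15/2))**2) + 16097) - 8541) = 2818 + (((7 - (2 + 225/4 + 75/2)**2) + 16097) - 8541) = 2818 + (((7 - (383/4)**2) + 16097) - 8541) = 2818 + (((7 - 1*146689/16) + 16097) - 8541) = 2818 + (((7 - 146689/16) + 16097) - 8541) = 2818 + ((-146577/16 + 16097) - 8541) = 2818 + (110975/16 - 8541) = 2818 - 25681/16 = 19407/16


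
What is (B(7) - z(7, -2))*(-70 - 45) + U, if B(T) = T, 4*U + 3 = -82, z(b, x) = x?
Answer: -4225/4 ≈ -1056.3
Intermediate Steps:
U = -85/4 (U = -3/4 + (1/4)*(-82) = -3/4 - 41/2 = -85/4 ≈ -21.250)
(B(7) - z(7, -2))*(-70 - 45) + U = (7 - 1*(-2))*(-70 - 45) - 85/4 = (7 + 2)*(-115) - 85/4 = 9*(-115) - 85/4 = -1035 - 85/4 = -4225/4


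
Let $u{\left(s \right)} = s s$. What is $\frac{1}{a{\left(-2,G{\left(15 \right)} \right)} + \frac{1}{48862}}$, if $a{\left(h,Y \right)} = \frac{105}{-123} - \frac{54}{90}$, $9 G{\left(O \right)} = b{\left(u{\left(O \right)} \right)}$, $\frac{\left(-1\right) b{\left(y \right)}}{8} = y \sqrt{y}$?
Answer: $- \frac{10016710}{14560671} \approx -0.68793$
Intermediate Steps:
$u{\left(s \right)} = s^{2}$
$b{\left(y \right)} = - 8 y^{\frac{3}{2}}$ ($b{\left(y \right)} = - 8 y \sqrt{y} = - 8 y^{\frac{3}{2}}$)
$G{\left(O \right)} = - \frac{8 \left(O^{2}\right)^{\frac{3}{2}}}{9}$ ($G{\left(O \right)} = \frac{\left(-8\right) \left(O^{2}\right)^{\frac{3}{2}}}{9} = - \frac{8 \left(O^{2}\right)^{\frac{3}{2}}}{9}$)
$a{\left(h,Y \right)} = - \frac{298}{205}$ ($a{\left(h,Y \right)} = 105 \left(- \frac{1}{123}\right) - \frac{3}{5} = - \frac{35}{41} - \frac{3}{5} = - \frac{298}{205}$)
$\frac{1}{a{\left(-2,G{\left(15 \right)} \right)} + \frac{1}{48862}} = \frac{1}{- \frac{298}{205} + \frac{1}{48862}} = \frac{1}{- \frac{14560671}{10016710}} = - \frac{10016710}{14560671}$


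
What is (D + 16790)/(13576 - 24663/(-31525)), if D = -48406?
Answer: -996694400/428008063 ≈ -2.3287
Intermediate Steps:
(D + 16790)/(13576 - 24663/(-31525)) = (-48406 + 16790)/(13576 - 24663/(-31525)) = -31616/(13576 - 24663*(-1/31525)) = -31616/(13576 + 24663/31525) = -31616/428008063/31525 = -31616*31525/428008063 = -996694400/428008063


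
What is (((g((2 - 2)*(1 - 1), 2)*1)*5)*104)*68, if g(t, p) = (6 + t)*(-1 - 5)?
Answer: -1272960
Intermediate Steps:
g(t, p) = -36 - 6*t (g(t, p) = (6 + t)*(-6) = -36 - 6*t)
(((g((2 - 2)*(1 - 1), 2)*1)*5)*104)*68 = ((((-36 - 6*(2 - 2)*(1 - 1))*1)*5)*104)*68 = ((((-36 - 0*0)*1)*5)*104)*68 = ((((-36 - 6*0)*1)*5)*104)*68 = ((((-36 + 0)*1)*5)*104)*68 = ((-36*1*5)*104)*68 = (-36*5*104)*68 = -180*104*68 = -18720*68 = -1272960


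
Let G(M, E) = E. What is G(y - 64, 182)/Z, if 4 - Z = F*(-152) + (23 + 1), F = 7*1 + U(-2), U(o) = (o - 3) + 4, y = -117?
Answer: 91/446 ≈ 0.20404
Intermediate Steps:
U(o) = 1 + o (U(o) = (-3 + o) + 4 = 1 + o)
F = 6 (F = 7*1 + (1 - 2) = 7 - 1 = 6)
Z = 892 (Z = 4 - (6*(-152) + (23 + 1)) = 4 - (-912 + 24) = 4 - 1*(-888) = 4 + 888 = 892)
G(y - 64, 182)/Z = 182/892 = 182*(1/892) = 91/446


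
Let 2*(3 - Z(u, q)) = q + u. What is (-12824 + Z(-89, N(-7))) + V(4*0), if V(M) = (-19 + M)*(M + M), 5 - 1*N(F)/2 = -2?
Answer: -25567/2 ≈ -12784.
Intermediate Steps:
N(F) = 14 (N(F) = 10 - 2*(-2) = 10 + 4 = 14)
Z(u, q) = 3 - q/2 - u/2 (Z(u, q) = 3 - (q + u)/2 = 3 + (-q/2 - u/2) = 3 - q/2 - u/2)
V(M) = 2*M*(-19 + M) (V(M) = (-19 + M)*(2*M) = 2*M*(-19 + M))
(-12824 + Z(-89, N(-7))) + V(4*0) = (-12824 + (3 - ½*14 - ½*(-89))) + 2*(4*0)*(-19 + 4*0) = (-12824 + (3 - 7 + 89/2)) + 2*0*(-19 + 0) = (-12824 + 81/2) + 2*0*(-19) = -25567/2 + 0 = -25567/2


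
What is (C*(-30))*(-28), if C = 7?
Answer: 5880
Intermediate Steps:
(C*(-30))*(-28) = (7*(-30))*(-28) = -210*(-28) = 5880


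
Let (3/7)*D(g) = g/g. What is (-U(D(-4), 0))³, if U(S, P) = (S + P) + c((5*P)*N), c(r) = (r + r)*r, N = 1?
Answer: -343/27 ≈ -12.704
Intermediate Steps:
c(r) = 2*r² (c(r) = (2*r)*r = 2*r²)
D(g) = 7/3 (D(g) = 7*(g/g)/3 = (7/3)*1 = 7/3)
U(S, P) = P + S + 50*P² (U(S, P) = (S + P) + 2*((5*P)*1)² = (P + S) + 2*(5*P)² = (P + S) + 2*(25*P²) = (P + S) + 50*P² = P + S + 50*P²)
(-U(D(-4), 0))³ = (-(0 + 7/3 + 50*0²))³ = (-(0 + 7/3 + 50*0))³ = (-(0 + 7/3 + 0))³ = (-1*7/3)³ = (-7/3)³ = -343/27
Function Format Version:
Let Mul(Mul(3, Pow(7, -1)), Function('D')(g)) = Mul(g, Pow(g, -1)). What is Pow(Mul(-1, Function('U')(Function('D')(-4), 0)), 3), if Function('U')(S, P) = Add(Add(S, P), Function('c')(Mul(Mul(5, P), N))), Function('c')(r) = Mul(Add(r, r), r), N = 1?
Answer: Rational(-343, 27) ≈ -12.704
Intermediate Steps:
Function('c')(r) = Mul(2, Pow(r, 2)) (Function('c')(r) = Mul(Mul(2, r), r) = Mul(2, Pow(r, 2)))
Function('D')(g) = Rational(7, 3) (Function('D')(g) = Mul(Rational(7, 3), Mul(g, Pow(g, -1))) = Mul(Rational(7, 3), 1) = Rational(7, 3))
Function('U')(S, P) = Add(P, S, Mul(50, Pow(P, 2))) (Function('U')(S, P) = Add(Add(S, P), Mul(2, Pow(Mul(Mul(5, P), 1), 2))) = Add(Add(P, S), Mul(2, Pow(Mul(5, P), 2))) = Add(Add(P, S), Mul(2, Mul(25, Pow(P, 2)))) = Add(Add(P, S), Mul(50, Pow(P, 2))) = Add(P, S, Mul(50, Pow(P, 2))))
Pow(Mul(-1, Function('U')(Function('D')(-4), 0)), 3) = Pow(Mul(-1, Add(0, Rational(7, 3), Mul(50, Pow(0, 2)))), 3) = Pow(Mul(-1, Add(0, Rational(7, 3), Mul(50, 0))), 3) = Pow(Mul(-1, Add(0, Rational(7, 3), 0)), 3) = Pow(Mul(-1, Rational(7, 3)), 3) = Pow(Rational(-7, 3), 3) = Rational(-343, 27)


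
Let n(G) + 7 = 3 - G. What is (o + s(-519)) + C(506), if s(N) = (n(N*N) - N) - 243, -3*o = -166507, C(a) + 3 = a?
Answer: -639251/3 ≈ -2.1308e+5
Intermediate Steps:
C(a) = -3 + a
o = 166507/3 (o = -⅓*(-166507) = 166507/3 ≈ 55502.)
n(G) = -4 - G (n(G) = -7 + (3 - G) = -4 - G)
s(N) = -247 - N - N² (s(N) = ((-4 - N*N) - N) - 243 = ((-4 - N²) - N) - 243 = (-4 - N - N²) - 243 = -247 - N - N²)
(o + s(-519)) + C(506) = (166507/3 + (-247 - 1*(-519) - 1*(-519)²)) + (-3 + 506) = (166507/3 + (-247 + 519 - 1*269361)) + 503 = (166507/3 + (-247 + 519 - 269361)) + 503 = (166507/3 - 269089) + 503 = -640760/3 + 503 = -639251/3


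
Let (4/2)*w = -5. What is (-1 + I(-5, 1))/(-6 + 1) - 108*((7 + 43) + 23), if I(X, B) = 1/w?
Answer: -197093/25 ≈ -7883.7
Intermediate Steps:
w = -5/2 (w = (½)*(-5) = -5/2 ≈ -2.5000)
I(X, B) = -⅖ (I(X, B) = 1/(-5/2) = -⅖)
(-1 + I(-5, 1))/(-6 + 1) - 108*((7 + 43) + 23) = (-1 - ⅖)/(-6 + 1) - 108*((7 + 43) + 23) = -7/5/(-5) - 108*(50 + 23) = -⅕*(-7/5) - 108*73 = 7/25 - 7884 = -197093/25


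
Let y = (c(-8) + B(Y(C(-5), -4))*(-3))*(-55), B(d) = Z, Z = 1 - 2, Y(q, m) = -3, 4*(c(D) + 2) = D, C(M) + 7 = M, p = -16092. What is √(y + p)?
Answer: I*√16037 ≈ 126.64*I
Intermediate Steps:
C(M) = -7 + M
c(D) = -2 + D/4
Z = -1
B(d) = -1
y = 55 (y = ((-2 + (¼)*(-8)) - 1*(-3))*(-55) = ((-2 - 2) + 3)*(-55) = (-4 + 3)*(-55) = -1*(-55) = 55)
√(y + p) = √(55 - 16092) = √(-16037) = I*√16037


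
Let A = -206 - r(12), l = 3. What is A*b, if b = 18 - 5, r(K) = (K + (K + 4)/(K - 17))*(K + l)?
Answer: -4394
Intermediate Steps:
r(K) = (3 + K)*(K + (4 + K)/(-17 + K)) (r(K) = (K + (K + 4)/(K - 17))*(K + 3) = (K + (4 + K)/(-17 + K))*(3 + K) = (3 + K)*(K + (4 + K)/(-17 + K)))
b = 13
A = -338 (A = -206 - (12 + 12**3 - 44*12 - 13*12**2)/(-17 + 12) = -206 - (12 + 1728 - 528 - 13*144)/(-5) = -206 - (-1)*(12 + 1728 - 528 - 1872)/5 = -206 - (-1)*(-660)/5 = -206 - 1*132 = -206 - 132 = -338)
A*b = -338*13 = -4394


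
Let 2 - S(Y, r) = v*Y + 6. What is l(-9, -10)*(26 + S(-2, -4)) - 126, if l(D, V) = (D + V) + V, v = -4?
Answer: -532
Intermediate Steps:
l(D, V) = D + 2*V
S(Y, r) = -4 + 4*Y (S(Y, r) = 2 - (-4*Y + 6) = 2 - (6 - 4*Y) = 2 + (-6 + 4*Y) = -4 + 4*Y)
l(-9, -10)*(26 + S(-2, -4)) - 126 = (-9 + 2*(-10))*(26 + (-4 + 4*(-2))) - 126 = (-9 - 20)*(26 + (-4 - 8)) - 126 = -29*(26 - 12) - 126 = -29*14 - 126 = -406 - 126 = -532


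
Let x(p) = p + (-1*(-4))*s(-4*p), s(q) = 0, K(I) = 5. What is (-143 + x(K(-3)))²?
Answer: 19044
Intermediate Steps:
x(p) = p (x(p) = p - 1*(-4)*0 = p + 4*0 = p + 0 = p)
(-143 + x(K(-3)))² = (-143 + 5)² = (-138)² = 19044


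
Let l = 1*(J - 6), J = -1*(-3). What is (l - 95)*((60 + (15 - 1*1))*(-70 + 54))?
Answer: 116032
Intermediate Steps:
J = 3
l = -3 (l = 1*(3 - 6) = 1*(-3) = -3)
(l - 95)*((60 + (15 - 1*1))*(-70 + 54)) = (-3 - 95)*((60 + (15 - 1*1))*(-70 + 54)) = -98*(60 + (15 - 1))*(-16) = -98*(60 + 14)*(-16) = -7252*(-16) = -98*(-1184) = 116032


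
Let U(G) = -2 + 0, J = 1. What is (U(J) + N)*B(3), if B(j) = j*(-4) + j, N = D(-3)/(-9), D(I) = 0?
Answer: 18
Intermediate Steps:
U(G) = -2
N = 0 (N = 0/(-9) = 0*(-⅑) = 0)
B(j) = -3*j (B(j) = -4*j + j = -3*j)
(U(J) + N)*B(3) = (-2 + 0)*(-3*3) = -2*(-9) = 18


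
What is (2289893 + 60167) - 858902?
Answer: 1491158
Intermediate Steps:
(2289893 + 60167) - 858902 = 2350060 - 858902 = 1491158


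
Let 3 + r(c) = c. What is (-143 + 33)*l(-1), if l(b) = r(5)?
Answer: -220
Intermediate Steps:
r(c) = -3 + c
l(b) = 2 (l(b) = -3 + 5 = 2)
(-143 + 33)*l(-1) = (-143 + 33)*2 = -110*2 = -220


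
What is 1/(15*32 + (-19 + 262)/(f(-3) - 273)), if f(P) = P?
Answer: 92/44079 ≈ 0.0020872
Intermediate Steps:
1/(15*32 + (-19 + 262)/(f(-3) - 273)) = 1/(15*32 + (-19 + 262)/(-3 - 273)) = 1/(480 + 243/(-276)) = 1/(480 + 243*(-1/276)) = 1/(480 - 81/92) = 1/(44079/92) = 92/44079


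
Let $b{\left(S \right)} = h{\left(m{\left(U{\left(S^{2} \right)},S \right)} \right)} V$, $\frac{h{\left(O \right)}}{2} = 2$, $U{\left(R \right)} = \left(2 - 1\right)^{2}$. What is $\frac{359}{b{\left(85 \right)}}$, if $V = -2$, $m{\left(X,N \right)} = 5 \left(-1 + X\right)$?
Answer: $- \frac{359}{8} \approx -44.875$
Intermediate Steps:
$U{\left(R \right)} = 1$ ($U{\left(R \right)} = 1^{2} = 1$)
$m{\left(X,N \right)} = -5 + 5 X$
$h{\left(O \right)} = 4$ ($h{\left(O \right)} = 2 \cdot 2 = 4$)
$b{\left(S \right)} = -8$ ($b{\left(S \right)} = 4 \left(-2\right) = -8$)
$\frac{359}{b{\left(85 \right)}} = \frac{359}{-8} = 359 \left(- \frac{1}{8}\right) = - \frac{359}{8}$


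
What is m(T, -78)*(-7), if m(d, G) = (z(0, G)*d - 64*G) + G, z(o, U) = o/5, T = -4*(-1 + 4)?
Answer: -34398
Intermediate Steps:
T = -12 (T = -4*3 = -12)
z(o, U) = o/5 (z(o, U) = o*(1/5) = o/5)
m(d, G) = -63*G (m(d, G) = (((1/5)*0)*d - 64*G) + G = (0*d - 64*G) + G = (0 - 64*G) + G = -64*G + G = -63*G)
m(T, -78)*(-7) = -63*(-78)*(-7) = 4914*(-7) = -34398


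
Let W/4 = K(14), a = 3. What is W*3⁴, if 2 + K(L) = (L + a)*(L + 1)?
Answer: 81972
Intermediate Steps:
K(L) = -2 + (1 + L)*(3 + L) (K(L) = -2 + (L + 3)*(L + 1) = -2 + (3 + L)*(1 + L) = -2 + (1 + L)*(3 + L))
W = 1012 (W = 4*(1 + 14² + 4*14) = 4*(1 + 196 + 56) = 4*253 = 1012)
W*3⁴ = 1012*3⁴ = 1012*81 = 81972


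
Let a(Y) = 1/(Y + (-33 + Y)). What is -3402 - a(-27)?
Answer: -295973/87 ≈ -3402.0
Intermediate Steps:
a(Y) = 1/(-33 + 2*Y)
-3402 - a(-27) = -3402 - 1/(-33 + 2*(-27)) = -3402 - 1/(-33 - 54) = -3402 - 1/(-87) = -3402 - 1*(-1/87) = -3402 + 1/87 = -295973/87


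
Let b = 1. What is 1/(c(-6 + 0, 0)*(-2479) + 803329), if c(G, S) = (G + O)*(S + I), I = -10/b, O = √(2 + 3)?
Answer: 654589/425414038421 - 24790*√5/425414038421 ≈ 1.4084e-6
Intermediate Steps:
O = √5 ≈ 2.2361
I = -10 (I = -10/1 = -10*1 = -10)
c(G, S) = (-10 + S)*(G + √5) (c(G, S) = (G + √5)*(S - 10) = (G + √5)*(-10 + S) = (-10 + S)*(G + √5))
1/(c(-6 + 0, 0)*(-2479) + 803329) = 1/((-10*(-6 + 0) - 10*√5 + (-6 + 0)*0 + 0*√5)*(-2479) + 803329) = 1/((-10*(-6) - 10*√5 - 6*0 + 0)*(-2479) + 803329) = 1/((60 - 10*√5 + 0 + 0)*(-2479) + 803329) = 1/((60 - 10*√5)*(-2479) + 803329) = 1/((-148740 + 24790*√5) + 803329) = 1/(654589 + 24790*√5)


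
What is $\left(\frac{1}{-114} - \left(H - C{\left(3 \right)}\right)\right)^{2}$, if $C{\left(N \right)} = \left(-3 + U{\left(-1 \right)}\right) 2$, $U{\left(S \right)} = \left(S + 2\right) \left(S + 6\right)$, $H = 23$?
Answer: $\frac{4695889}{12996} \approx 361.33$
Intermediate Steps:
$U{\left(S \right)} = \left(2 + S\right) \left(6 + S\right)$
$C{\left(N \right)} = 4$ ($C{\left(N \right)} = \left(-3 + \left(12 + \left(-1\right)^{2} + 8 \left(-1\right)\right)\right) 2 = \left(-3 + \left(12 + 1 - 8\right)\right) 2 = \left(-3 + 5\right) 2 = 2 \cdot 2 = 4$)
$\left(\frac{1}{-114} - \left(H - C{\left(3 \right)}\right)\right)^{2} = \left(\frac{1}{-114} + \left(4 - 23\right)\right)^{2} = \left(- \frac{1}{114} + \left(4 - 23\right)\right)^{2} = \left(- \frac{1}{114} - 19\right)^{2} = \left(- \frac{2167}{114}\right)^{2} = \frac{4695889}{12996}$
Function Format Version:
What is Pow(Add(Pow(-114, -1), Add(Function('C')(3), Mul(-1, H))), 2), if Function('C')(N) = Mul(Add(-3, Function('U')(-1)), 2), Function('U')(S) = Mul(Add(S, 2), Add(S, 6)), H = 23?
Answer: Rational(4695889, 12996) ≈ 361.33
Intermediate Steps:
Function('U')(S) = Mul(Add(2, S), Add(6, S))
Function('C')(N) = 4 (Function('C')(N) = Mul(Add(-3, Add(12, Pow(-1, 2), Mul(8, -1))), 2) = Mul(Add(-3, Add(12, 1, -8)), 2) = Mul(Add(-3, 5), 2) = Mul(2, 2) = 4)
Pow(Add(Pow(-114, -1), Add(Function('C')(3), Mul(-1, H))), 2) = Pow(Add(Pow(-114, -1), Add(4, Mul(-1, 23))), 2) = Pow(Add(Rational(-1, 114), Add(4, -23)), 2) = Pow(Add(Rational(-1, 114), -19), 2) = Pow(Rational(-2167, 114), 2) = Rational(4695889, 12996)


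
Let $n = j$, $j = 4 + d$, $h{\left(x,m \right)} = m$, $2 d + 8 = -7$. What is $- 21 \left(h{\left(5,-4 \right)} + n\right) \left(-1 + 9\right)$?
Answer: $1260$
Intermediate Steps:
$d = - \frac{15}{2}$ ($d = -4 + \frac{1}{2} \left(-7\right) = -4 - \frac{7}{2} = - \frac{15}{2} \approx -7.5$)
$j = - \frac{7}{2}$ ($j = 4 - \frac{15}{2} = - \frac{7}{2} \approx -3.5$)
$n = - \frac{7}{2} \approx -3.5$
$- 21 \left(h{\left(5,-4 \right)} + n\right) \left(-1 + 9\right) = - 21 \left(-4 - \frac{7}{2}\right) \left(-1 + 9\right) = \left(-21\right) \left(- \frac{15}{2}\right) 8 = \frac{315}{2} \cdot 8 = 1260$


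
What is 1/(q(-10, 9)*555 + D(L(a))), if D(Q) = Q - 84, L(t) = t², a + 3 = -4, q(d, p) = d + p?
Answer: -1/590 ≈ -0.0016949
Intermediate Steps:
a = -7 (a = -3 - 4 = -7)
D(Q) = -84 + Q
1/(q(-10, 9)*555 + D(L(a))) = 1/((-10 + 9)*555 + (-84 + (-7)²)) = 1/(-1*555 + (-84 + 49)) = 1/(-555 - 35) = 1/(-590) = -1/590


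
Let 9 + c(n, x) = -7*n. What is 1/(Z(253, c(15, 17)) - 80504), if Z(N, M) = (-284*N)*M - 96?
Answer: 1/8110528 ≈ 1.2330e-7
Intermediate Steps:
c(n, x) = -9 - 7*n
Z(N, M) = -96 - 284*M*N (Z(N, M) = -284*M*N - 96 = -96 - 284*M*N)
1/(Z(253, c(15, 17)) - 80504) = 1/((-96 - 284*(-9 - 7*15)*253) - 80504) = 1/((-96 - 284*(-9 - 105)*253) - 80504) = 1/((-96 - 284*(-114)*253) - 80504) = 1/((-96 + 8191128) - 80504) = 1/(8191032 - 80504) = 1/8110528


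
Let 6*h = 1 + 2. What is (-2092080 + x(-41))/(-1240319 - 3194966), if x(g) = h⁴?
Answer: 33473279/70964560 ≈ 0.47169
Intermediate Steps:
h = ½ (h = (1 + 2)/6 = (⅙)*3 = ½ ≈ 0.50000)
x(g) = 1/16 (x(g) = (½)⁴ = 1/16)
(-2092080 + x(-41))/(-1240319 - 3194966) = (-2092080 + 1/16)/(-1240319 - 3194966) = -33473279/16/(-4435285) = -33473279/16*(-1/4435285) = 33473279/70964560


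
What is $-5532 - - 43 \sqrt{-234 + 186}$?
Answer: $-5532 + 172 i \sqrt{3} \approx -5532.0 + 297.91 i$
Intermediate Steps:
$-5532 - - 43 \sqrt{-234 + 186} = -5532 - - 43 \sqrt{-48} = -5532 - - 43 \cdot 4 i \sqrt{3} = -5532 - - 172 i \sqrt{3} = -5532 + 172 i \sqrt{3}$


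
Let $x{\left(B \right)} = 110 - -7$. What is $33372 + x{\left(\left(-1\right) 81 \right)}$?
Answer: $33489$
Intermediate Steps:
$x{\left(B \right)} = 117$ ($x{\left(B \right)} = 110 + 7 = 117$)
$33372 + x{\left(\left(-1\right) 81 \right)} = 33372 + 117 = 33489$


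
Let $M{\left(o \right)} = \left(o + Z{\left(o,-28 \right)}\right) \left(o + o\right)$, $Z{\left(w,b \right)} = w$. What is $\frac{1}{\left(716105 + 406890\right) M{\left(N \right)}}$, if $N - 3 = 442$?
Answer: $\frac{1}{889524339500} \approx 1.1242 \cdot 10^{-12}$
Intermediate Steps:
$N = 445$ ($N = 3 + 442 = 445$)
$M{\left(o \right)} = 4 o^{2}$ ($M{\left(o \right)} = \left(o + o\right) \left(o + o\right) = 2 o 2 o = 4 o^{2}$)
$\frac{1}{\left(716105 + 406890\right) M{\left(N \right)}} = \frac{1}{\left(716105 + 406890\right) 4 \cdot 445^{2}} = \frac{1}{1122995 \cdot 4 \cdot 198025} = \frac{1}{1122995 \cdot 792100} = \frac{1}{1122995} \cdot \frac{1}{792100} = \frac{1}{889524339500}$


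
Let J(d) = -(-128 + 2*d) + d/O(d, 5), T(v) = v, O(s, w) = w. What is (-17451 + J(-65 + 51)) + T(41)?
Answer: -86284/5 ≈ -17257.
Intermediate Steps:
J(d) = 128 - 9*d/5 (J(d) = -(-128 + 2*d) + d/5 = -(-128 + 2*d) + d*(1/5) = -2*(-64 + d) + d/5 = (128 - 2*d) + d/5 = 128 - 9*d/5)
(-17451 + J(-65 + 51)) + T(41) = (-17451 + (128 - 9*(-65 + 51)/5)) + 41 = (-17451 + (128 - 9/5*(-14))) + 41 = (-17451 + (128 + 126/5)) + 41 = (-17451 + 766/5) + 41 = -86489/5 + 41 = -86284/5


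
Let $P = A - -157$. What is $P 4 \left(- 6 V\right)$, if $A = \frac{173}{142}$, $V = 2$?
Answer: $- \frac{539208}{71} \approx -7594.5$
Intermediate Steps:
$A = \frac{173}{142}$ ($A = 173 \cdot \frac{1}{142} = \frac{173}{142} \approx 1.2183$)
$P = \frac{22467}{142}$ ($P = \frac{173}{142} - -157 = \frac{173}{142} + 157 = \frac{22467}{142} \approx 158.22$)
$P 4 \left(- 6 V\right) = \frac{22467 \cdot 4 \left(\left(-6\right) 2\right)}{142} = \frac{22467 \cdot 4 \left(-12\right)}{142} = \frac{22467}{142} \left(-48\right) = - \frac{539208}{71}$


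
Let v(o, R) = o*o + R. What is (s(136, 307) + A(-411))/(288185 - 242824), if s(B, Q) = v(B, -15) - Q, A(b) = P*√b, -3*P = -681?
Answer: 18174/45361 + 227*I*√411/45361 ≈ 0.40065 + 0.10145*I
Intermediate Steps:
P = 227 (P = -⅓*(-681) = 227)
A(b) = 227*√b
v(o, R) = R + o² (v(o, R) = o² + R = R + o²)
s(B, Q) = -15 + B² - Q (s(B, Q) = (-15 + B²) - Q = -15 + B² - Q)
(s(136, 307) + A(-411))/(288185 - 242824) = ((-15 + 136² - 1*307) + 227*√(-411))/(288185 - 242824) = ((-15 + 18496 - 307) + 227*(I*√411))/45361 = (18174 + 227*I*√411)*(1/45361) = 18174/45361 + 227*I*√411/45361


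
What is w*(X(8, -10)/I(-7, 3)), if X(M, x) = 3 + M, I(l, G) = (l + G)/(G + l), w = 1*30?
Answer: 330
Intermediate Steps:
w = 30
I(l, G) = 1 (I(l, G) = (G + l)/(G + l) = 1)
w*(X(8, -10)/I(-7, 3)) = 30*((3 + 8)/1) = 30*(11*1) = 30*11 = 330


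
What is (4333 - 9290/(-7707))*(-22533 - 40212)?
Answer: -698638824715/2569 ≈ -2.7195e+8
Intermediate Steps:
(4333 - 9290/(-7707))*(-22533 - 40212) = (4333 - 9290*(-1/7707))*(-62745) = (4333 + 9290/7707)*(-62745) = (33403721/7707)*(-62745) = -698638824715/2569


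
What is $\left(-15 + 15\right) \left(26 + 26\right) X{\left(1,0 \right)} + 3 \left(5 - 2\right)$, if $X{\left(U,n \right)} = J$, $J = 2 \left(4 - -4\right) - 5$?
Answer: $9$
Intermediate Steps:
$J = 11$ ($J = 2 \left(4 + 4\right) - 5 = 2 \cdot 8 - 5 = 16 - 5 = 11$)
$X{\left(U,n \right)} = 11$
$\left(-15 + 15\right) \left(26 + 26\right) X{\left(1,0 \right)} + 3 \left(5 - 2\right) = \left(-15 + 15\right) \left(26 + 26\right) 11 + 3 \left(5 - 2\right) = 0 \cdot 52 \cdot 11 + 3 \cdot 3 = 0 \cdot 11 + 9 = 0 + 9 = 9$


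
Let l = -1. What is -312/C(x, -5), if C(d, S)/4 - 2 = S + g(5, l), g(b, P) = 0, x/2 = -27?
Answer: 26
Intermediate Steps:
x = -54 (x = 2*(-27) = -54)
C(d, S) = 8 + 4*S (C(d, S) = 8 + 4*(S + 0) = 8 + 4*S)
-312/C(x, -5) = -312/(8 + 4*(-5)) = -312/(8 - 20) = -312/(-12) = -312*(-1/12) = 26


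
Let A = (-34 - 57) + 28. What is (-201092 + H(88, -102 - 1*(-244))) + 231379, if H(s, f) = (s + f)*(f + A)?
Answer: 48457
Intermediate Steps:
A = -63 (A = -91 + 28 = -63)
H(s, f) = (-63 + f)*(f + s) (H(s, f) = (s + f)*(f - 63) = (f + s)*(-63 + f) = (-63 + f)*(f + s))
(-201092 + H(88, -102 - 1*(-244))) + 231379 = (-201092 + ((-102 - 1*(-244))**2 - 63*(-102 - 1*(-244)) - 63*88 + (-102 - 1*(-244))*88)) + 231379 = (-201092 + ((-102 + 244)**2 - 63*(-102 + 244) - 5544 + (-102 + 244)*88)) + 231379 = (-201092 + (142**2 - 63*142 - 5544 + 142*88)) + 231379 = (-201092 + (20164 - 8946 - 5544 + 12496)) + 231379 = (-201092 + 18170) + 231379 = -182922 + 231379 = 48457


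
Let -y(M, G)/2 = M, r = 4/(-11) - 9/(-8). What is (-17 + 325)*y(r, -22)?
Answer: -469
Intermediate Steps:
r = 67/88 (r = 4*(-1/11) - 9*(-1/8) = -4/11 + 9/8 = 67/88 ≈ 0.76136)
y(M, G) = -2*M
(-17 + 325)*y(r, -22) = (-17 + 325)*(-2*67/88) = 308*(-67/44) = -469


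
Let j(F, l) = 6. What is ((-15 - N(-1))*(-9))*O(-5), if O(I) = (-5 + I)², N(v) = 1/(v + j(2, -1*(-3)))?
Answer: 13680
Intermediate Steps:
N(v) = 1/(6 + v) (N(v) = 1/(v + 6) = 1/(6 + v))
((-15 - N(-1))*(-9))*O(-5) = ((-15 - 1/(6 - 1))*(-9))*(-5 - 5)² = ((-15 - 1/5)*(-9))*(-10)² = ((-15 - 1*⅕)*(-9))*100 = ((-15 - ⅕)*(-9))*100 = -76/5*(-9)*100 = (684/5)*100 = 13680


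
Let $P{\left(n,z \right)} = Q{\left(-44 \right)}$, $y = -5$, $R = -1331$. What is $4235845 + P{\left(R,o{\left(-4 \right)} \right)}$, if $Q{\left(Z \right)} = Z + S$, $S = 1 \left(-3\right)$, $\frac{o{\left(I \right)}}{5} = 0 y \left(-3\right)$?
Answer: $4235798$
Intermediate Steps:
$o{\left(I \right)} = 0$ ($o{\left(I \right)} = 5 \cdot 0 \left(-5\right) \left(-3\right) = 5 \cdot 0 \left(-3\right) = 5 \cdot 0 = 0$)
$S = -3$
$Q{\left(Z \right)} = -3 + Z$ ($Q{\left(Z \right)} = Z - 3 = -3 + Z$)
$P{\left(n,z \right)} = -47$ ($P{\left(n,z \right)} = -3 - 44 = -47$)
$4235845 + P{\left(R,o{\left(-4 \right)} \right)} = 4235845 - 47 = 4235798$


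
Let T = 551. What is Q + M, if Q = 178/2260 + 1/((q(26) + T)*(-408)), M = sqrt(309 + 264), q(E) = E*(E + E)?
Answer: 34550303/438679560 + sqrt(573) ≈ 24.016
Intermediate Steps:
q(E) = 2*E**2 (q(E) = E*(2*E) = 2*E**2)
M = sqrt(573) ≈ 23.937
Q = 34550303/438679560 (Q = 178/2260 + 1/((2*26**2 + 551)*(-408)) = 178*(1/2260) - 1/408/(2*676 + 551) = 89/1130 - 1/408/(1352 + 551) = 89/1130 - 1/408/1903 = 89/1130 + (1/1903)*(-1/408) = 89/1130 - 1/776424 = 34550303/438679560 ≈ 0.078760)
Q + M = 34550303/438679560 + sqrt(573)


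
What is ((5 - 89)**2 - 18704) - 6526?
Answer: -18174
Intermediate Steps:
((5 - 89)**2 - 18704) - 6526 = ((-84)**2 - 18704) - 6526 = (7056 - 18704) - 6526 = -11648 - 6526 = -18174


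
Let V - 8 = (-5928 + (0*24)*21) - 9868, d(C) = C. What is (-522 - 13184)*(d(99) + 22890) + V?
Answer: -315103022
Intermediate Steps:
V = -15788 (V = 8 + ((-5928 + (0*24)*21) - 9868) = 8 + ((-5928 + 0*21) - 9868) = 8 + ((-5928 + 0) - 9868) = 8 + (-5928 - 9868) = 8 - 15796 = -15788)
(-522 - 13184)*(d(99) + 22890) + V = (-522 - 13184)*(99 + 22890) - 15788 = -13706*22989 - 15788 = -315087234 - 15788 = -315103022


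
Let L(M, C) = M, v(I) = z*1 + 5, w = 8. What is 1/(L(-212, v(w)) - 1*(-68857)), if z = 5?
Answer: 1/68645 ≈ 1.4568e-5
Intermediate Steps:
v(I) = 10 (v(I) = 5*1 + 5 = 5 + 5 = 10)
1/(L(-212, v(w)) - 1*(-68857)) = 1/(-212 - 1*(-68857)) = 1/(-212 + 68857) = 1/68645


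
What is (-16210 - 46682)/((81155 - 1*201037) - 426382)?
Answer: 1747/15174 ≈ 0.11513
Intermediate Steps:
(-16210 - 46682)/((81155 - 1*201037) - 426382) = -62892/((81155 - 201037) - 426382) = -62892/(-119882 - 426382) = -62892/(-546264) = -62892*(-1/546264) = 1747/15174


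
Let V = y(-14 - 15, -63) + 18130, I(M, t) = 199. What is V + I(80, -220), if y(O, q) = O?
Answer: 18300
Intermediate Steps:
V = 18101 (V = (-14 - 15) + 18130 = -29 + 18130 = 18101)
V + I(80, -220) = 18101 + 199 = 18300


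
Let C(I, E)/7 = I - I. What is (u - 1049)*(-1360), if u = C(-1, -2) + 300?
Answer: 1018640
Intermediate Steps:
C(I, E) = 0 (C(I, E) = 7*(I - I) = 7*0 = 0)
u = 300 (u = 0 + 300 = 300)
(u - 1049)*(-1360) = (300 - 1049)*(-1360) = -749*(-1360) = 1018640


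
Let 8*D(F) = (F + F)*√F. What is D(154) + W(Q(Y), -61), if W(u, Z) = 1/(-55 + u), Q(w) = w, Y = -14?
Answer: -1/69 + 77*√154/2 ≈ 477.76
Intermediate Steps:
D(F) = F^(3/2)/4 (D(F) = ((F + F)*√F)/8 = ((2*F)*√F)/8 = (2*F^(3/2))/8 = F^(3/2)/4)
D(154) + W(Q(Y), -61) = 154^(3/2)/4 + 1/(-55 - 14) = (154*√154)/4 + 1/(-69) = 77*√154/2 - 1/69 = -1/69 + 77*√154/2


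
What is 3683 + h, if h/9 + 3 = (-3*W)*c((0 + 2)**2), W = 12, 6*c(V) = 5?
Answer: 3386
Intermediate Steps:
c(V) = 5/6 (c(V) = (1/6)*5 = 5/6)
h = -297 (h = -27 + 9*(-3*12*(5/6)) = -27 + 9*(-36*5/6) = -27 + 9*(-30) = -27 - 270 = -297)
3683 + h = 3683 - 297 = 3386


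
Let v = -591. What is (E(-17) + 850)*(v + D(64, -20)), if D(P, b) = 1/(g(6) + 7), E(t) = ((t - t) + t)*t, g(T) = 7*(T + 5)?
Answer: -56543377/84 ≈ -6.7314e+5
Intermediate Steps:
g(T) = 35 + 7*T (g(T) = 7*(5 + T) = 35 + 7*T)
E(t) = t² (E(t) = (0 + t)*t = t*t = t²)
D(P, b) = 1/84 (D(P, b) = 1/((35 + 7*6) + 7) = 1/((35 + 42) + 7) = 1/(77 + 7) = 1/84)
(E(-17) + 850)*(v + D(64, -20)) = ((-17)² + 850)*(-591 + 1/84) = (289 + 850)*(-49643/84) = 1139*(-49643/84) = -56543377/84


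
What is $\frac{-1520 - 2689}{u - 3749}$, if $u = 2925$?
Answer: $\frac{4209}{824} \approx 5.108$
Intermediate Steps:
$\frac{-1520 - 2689}{u - 3749} = \frac{-1520 - 2689}{2925 - 3749} = - \frac{4209}{-824} = \left(-4209\right) \left(- \frac{1}{824}\right) = \frac{4209}{824}$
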